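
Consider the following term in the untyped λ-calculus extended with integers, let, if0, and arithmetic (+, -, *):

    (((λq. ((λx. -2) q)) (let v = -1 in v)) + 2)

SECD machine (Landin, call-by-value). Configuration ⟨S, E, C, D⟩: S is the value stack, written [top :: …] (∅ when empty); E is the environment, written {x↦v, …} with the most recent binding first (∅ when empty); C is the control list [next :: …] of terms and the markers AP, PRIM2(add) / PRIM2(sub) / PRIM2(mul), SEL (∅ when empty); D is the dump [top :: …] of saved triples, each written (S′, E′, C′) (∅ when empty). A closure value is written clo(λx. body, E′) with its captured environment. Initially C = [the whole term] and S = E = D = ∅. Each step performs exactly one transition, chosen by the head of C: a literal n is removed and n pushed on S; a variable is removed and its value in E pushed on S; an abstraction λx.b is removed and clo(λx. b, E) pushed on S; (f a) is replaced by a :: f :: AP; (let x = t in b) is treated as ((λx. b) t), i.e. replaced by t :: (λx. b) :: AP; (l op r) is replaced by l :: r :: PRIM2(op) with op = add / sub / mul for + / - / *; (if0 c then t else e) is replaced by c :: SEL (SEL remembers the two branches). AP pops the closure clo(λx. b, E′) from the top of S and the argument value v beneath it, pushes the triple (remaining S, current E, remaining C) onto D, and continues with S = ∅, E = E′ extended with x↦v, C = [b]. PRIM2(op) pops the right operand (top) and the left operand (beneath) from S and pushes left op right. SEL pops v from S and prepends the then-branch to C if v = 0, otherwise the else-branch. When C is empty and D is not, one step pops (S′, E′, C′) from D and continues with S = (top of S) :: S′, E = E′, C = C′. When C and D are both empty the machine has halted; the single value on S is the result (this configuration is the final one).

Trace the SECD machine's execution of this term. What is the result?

Answer: 0

Machine steps:
step 0: ⟨S=∅; E=∅; C=[(((λq. ((λx. -2) q)) (let v = -1 in v)) + 2)]; D=∅⟩
step 1: ⟨S=∅; E=∅; C=[((λq. ((λx. -2) q)) (let v = -1 in v)) :: 2 :: PRIM2(add)]; D=∅⟩
step 2: ⟨S=∅; E=∅; C=[(let v = -1 in v) :: (λq. ((λx. -2) q)) :: AP :: 2 :: PRIM2(add)]; D=∅⟩
step 3: ⟨S=∅; E=∅; C=[-1 :: (λv. v) :: AP :: (λq. ((λx. -2) q)) :: AP :: 2 :: PRIM2(add)]; D=∅⟩
step 4: ⟨S=[-1]; E=∅; C=[(λv. v) :: AP :: (λq. ((λx. -2) q)) :: AP :: 2 :: PRIM2(add)]; D=∅⟩
step 5: ⟨S=[clo(λv. v, ∅) :: -1]; E=∅; C=[AP :: (λq. ((λx. -2) q)) :: AP :: 2 :: PRIM2(add)]; D=∅⟩
step 6: ⟨S=∅; E={v↦-1}; C=[v]; D=[(∅, ∅, [(λq. ((λx. -2) q)) :: AP :: 2 :: PRIM2(add)])]⟩
step 7: ⟨S=[-1]; E={v↦-1}; C=∅; D=[(∅, ∅, [(λq. ((λx. -2) q)) :: AP :: 2 :: PRIM2(add)])]⟩
step 8: ⟨S=[-1]; E=∅; C=[(λq. ((λx. -2) q)) :: AP :: 2 :: PRIM2(add)]; D=∅⟩
step 9: ⟨S=[clo(λq. ((λx. -2) q), ∅) :: -1]; E=∅; C=[AP :: 2 :: PRIM2(add)]; D=∅⟩
step 10: ⟨S=∅; E={q↦-1}; C=[((λx. -2) q)]; D=[(∅, ∅, [2 :: PRIM2(add)])]⟩
step 11: ⟨S=∅; E={q↦-1}; C=[q :: (λx. -2) :: AP]; D=[(∅, ∅, [2 :: PRIM2(add)])]⟩
step 12: ⟨S=[-1]; E={q↦-1}; C=[(λx. -2) :: AP]; D=[(∅, ∅, [2 :: PRIM2(add)])]⟩
step 13: ⟨S=[clo(λx. -2, {q↦-1}) :: -1]; E={q↦-1}; C=[AP]; D=[(∅, ∅, [2 :: PRIM2(add)])]⟩
step 14: ⟨S=∅; E={x↦-1, q↦-1}; C=[-2]; D=[(∅, {q↦-1}, ∅) :: (∅, ∅, [2 :: PRIM2(add)])]⟩
step 15: ⟨S=[-2]; E={x↦-1, q↦-1}; C=∅; D=[(∅, {q↦-1}, ∅) :: (∅, ∅, [2 :: PRIM2(add)])]⟩
step 16: ⟨S=[-2]; E={q↦-1}; C=∅; D=[(∅, ∅, [2 :: PRIM2(add)])]⟩
step 17: ⟨S=[-2]; E=∅; C=[2 :: PRIM2(add)]; D=∅⟩
step 18: ⟨S=[2 :: -2]; E=∅; C=[PRIM2(add)]; D=∅⟩
step 19: ⟨S=[0]; E=∅; C=∅; D=∅⟩
→ final value 0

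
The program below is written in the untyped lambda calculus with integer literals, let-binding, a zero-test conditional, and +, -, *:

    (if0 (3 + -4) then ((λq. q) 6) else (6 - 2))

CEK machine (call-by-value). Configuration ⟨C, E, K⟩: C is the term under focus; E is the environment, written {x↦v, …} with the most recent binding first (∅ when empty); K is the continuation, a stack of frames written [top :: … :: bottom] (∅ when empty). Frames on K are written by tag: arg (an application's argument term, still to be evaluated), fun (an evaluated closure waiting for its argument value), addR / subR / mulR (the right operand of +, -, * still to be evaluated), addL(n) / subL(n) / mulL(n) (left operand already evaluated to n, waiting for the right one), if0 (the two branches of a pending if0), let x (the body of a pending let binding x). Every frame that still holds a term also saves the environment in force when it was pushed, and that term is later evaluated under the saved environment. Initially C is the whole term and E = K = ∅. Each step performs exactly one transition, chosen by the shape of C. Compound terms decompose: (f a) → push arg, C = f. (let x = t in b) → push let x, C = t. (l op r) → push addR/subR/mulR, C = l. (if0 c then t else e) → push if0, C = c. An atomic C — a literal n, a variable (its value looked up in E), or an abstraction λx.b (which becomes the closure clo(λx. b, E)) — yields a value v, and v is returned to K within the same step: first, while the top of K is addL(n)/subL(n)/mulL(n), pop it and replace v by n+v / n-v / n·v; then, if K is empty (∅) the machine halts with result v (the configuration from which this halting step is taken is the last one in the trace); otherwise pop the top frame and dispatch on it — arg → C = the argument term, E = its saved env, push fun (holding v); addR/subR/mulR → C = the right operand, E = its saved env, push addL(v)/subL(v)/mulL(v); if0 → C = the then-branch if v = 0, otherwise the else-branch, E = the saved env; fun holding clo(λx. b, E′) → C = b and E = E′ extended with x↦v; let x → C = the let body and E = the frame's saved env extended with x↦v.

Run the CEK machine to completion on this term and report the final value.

Answer: 4

Execution trace:
t=0: ⟨C=(if0 (3 + -4) then ((λq. q) 6) else (6 - 2)); E=∅; K=∅⟩
t=1: ⟨C=(3 + -4); E=∅; K=[if0]⟩
t=2: ⟨C=3; E=∅; K=[addR :: if0]⟩
t=3: ⟨C=-4; E=∅; K=[addL(3) :: if0]⟩
t=4: ⟨C=(6 - 2); E=∅; K=∅⟩
t=5: ⟨C=6; E=∅; K=[subR]⟩
t=6: ⟨C=2; E=∅; K=[subL(6)]⟩
→ final value 4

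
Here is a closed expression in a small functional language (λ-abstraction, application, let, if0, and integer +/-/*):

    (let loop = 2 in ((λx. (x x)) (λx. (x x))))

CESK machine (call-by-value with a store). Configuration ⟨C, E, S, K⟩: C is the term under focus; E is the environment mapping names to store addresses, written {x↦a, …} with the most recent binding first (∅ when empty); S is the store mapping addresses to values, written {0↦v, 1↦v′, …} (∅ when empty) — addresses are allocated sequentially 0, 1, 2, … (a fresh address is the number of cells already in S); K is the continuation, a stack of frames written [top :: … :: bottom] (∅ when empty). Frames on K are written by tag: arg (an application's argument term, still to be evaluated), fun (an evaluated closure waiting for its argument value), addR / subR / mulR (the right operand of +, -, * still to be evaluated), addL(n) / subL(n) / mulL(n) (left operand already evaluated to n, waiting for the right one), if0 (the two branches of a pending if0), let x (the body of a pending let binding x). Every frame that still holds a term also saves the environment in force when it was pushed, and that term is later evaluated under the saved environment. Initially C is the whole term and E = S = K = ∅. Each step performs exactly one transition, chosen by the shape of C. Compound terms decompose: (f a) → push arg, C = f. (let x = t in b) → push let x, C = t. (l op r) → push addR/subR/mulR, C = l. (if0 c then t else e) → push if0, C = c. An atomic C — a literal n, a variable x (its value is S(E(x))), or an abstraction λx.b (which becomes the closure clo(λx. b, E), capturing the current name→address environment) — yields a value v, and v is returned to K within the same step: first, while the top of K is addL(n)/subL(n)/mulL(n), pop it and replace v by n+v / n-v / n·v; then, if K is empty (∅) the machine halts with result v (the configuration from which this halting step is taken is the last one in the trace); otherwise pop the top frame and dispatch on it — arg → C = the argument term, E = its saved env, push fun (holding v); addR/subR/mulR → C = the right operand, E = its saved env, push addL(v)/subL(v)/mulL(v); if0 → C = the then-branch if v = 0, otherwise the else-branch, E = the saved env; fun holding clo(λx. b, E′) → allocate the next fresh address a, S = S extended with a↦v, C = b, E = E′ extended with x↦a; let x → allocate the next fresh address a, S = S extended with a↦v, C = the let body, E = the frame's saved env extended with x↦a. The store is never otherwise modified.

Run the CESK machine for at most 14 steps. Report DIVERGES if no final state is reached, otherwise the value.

Answer: DIVERGES (no final state within 14 steps)

Execution trace:
t=0: [C=(let loop = 2 in ((λx. (x x)) (λx. (x x)))) | E=∅ | S=∅ | K=∅]
t=1: [C=2 | E=∅ | S=∅ | K=[let loop]]
t=2: [C=((λx. (x x)) (λx. (x x))) | E={loop↦0} | S={0↦2} | K=∅]
t=3: [C=(λx. (x x)) | E={loop↦0} | S={0↦2} | K=[arg]]
t=4: [C=(λx. (x x)) | E={loop↦0} | S={0↦2} | K=[fun]]
t=5: [C=(x x) | E={x↦1, loop↦0} | S={0↦2, 1↦clo(λx. (x x), {loop↦0})} | K=∅]
t=6: [C=x | E={x↦1, loop↦0} | S={0↦2, 1↦clo(λx. (x x), {loop↦0})} | K=[arg]]
t=7: [C=x | E={x↦1, loop↦0} | S={0↦2, 1↦clo(λx. (x x), {loop↦0})} | K=[fun]]
t=8: [C=(x x) | E={x↦2, loop↦0} | S={0↦2, 1↦clo(λx. (x x), {loop↦0}), 2↦clo(λx. (x x), {loop↦0})} | K=∅]
t=9: [C=x | E={x↦2, loop↦0} | S={0↦2, 1↦clo(λx. (x x), {loop↦0}), 2↦clo(λx. (x x), {loop↦0})} | K=[arg]]
t=10: [C=x | E={x↦2, loop↦0} | S={0↦2, 1↦clo(λx. (x x), {loop↦0}), 2↦clo(λx. (x x), {loop↦0})} | K=[fun]]
t=11: [C=(x x) | E={x↦3, loop↦0} | S={0↦2, 1↦clo(λx. (x x), {loop↦0}), 2↦clo(λx. (x x), {loop↦0}), 3↦clo(λx. (x x), {loop↦0})} | K=∅]
t=12: [C=x | E={x↦3, loop↦0} | S={0↦2, 1↦clo(λx. (x x), {loop↦0}), 2↦clo(λx. (x x), {loop↦0}), 3↦clo(λx. (x x), {loop↦0})} | K=[arg]]
t=13: [C=x | E={x↦3, loop↦0} | S={0↦2, 1↦clo(λx. (x x), {loop↦0}), 2↦clo(λx. (x x), {loop↦0}), 3↦clo(λx. (x x), {loop↦0})} | K=[fun]]
t=14: [C=(x x) | E={x↦4, loop↦0} | S={0↦2, 1↦clo(λx. (x x), {loop↦0}), 2↦clo(λx. (x x), {loop↦0}), 3↦clo(λx. (x x), {loop↦0}), 4↦clo(λx. (x x), {loop↦0})} | K=∅]
→ 14 transitions taken and the configuration is still not final: no result within 14 steps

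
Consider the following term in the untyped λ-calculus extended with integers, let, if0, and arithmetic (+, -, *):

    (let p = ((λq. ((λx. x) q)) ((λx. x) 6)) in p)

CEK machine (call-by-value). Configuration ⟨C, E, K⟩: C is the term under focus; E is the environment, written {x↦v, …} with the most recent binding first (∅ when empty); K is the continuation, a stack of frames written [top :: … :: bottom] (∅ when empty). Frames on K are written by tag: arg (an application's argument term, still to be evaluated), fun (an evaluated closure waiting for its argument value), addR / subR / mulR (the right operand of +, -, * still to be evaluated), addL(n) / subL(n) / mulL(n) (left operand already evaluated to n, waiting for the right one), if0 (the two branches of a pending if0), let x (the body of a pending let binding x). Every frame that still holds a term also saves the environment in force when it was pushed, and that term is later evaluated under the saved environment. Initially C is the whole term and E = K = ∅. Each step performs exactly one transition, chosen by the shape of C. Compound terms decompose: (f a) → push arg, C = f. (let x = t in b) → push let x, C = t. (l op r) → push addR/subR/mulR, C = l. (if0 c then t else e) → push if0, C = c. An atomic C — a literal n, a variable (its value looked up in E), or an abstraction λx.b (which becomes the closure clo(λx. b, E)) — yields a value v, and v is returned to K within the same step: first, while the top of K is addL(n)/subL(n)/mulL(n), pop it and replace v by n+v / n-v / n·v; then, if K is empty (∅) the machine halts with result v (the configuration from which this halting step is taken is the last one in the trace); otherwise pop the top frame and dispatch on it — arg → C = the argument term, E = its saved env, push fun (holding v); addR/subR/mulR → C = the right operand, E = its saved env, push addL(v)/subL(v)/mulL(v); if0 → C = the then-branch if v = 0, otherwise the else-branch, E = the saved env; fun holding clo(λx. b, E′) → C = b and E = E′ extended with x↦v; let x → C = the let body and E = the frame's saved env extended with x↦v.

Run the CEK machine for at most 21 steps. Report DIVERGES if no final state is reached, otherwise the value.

[0] [C=(let p = ((λq. ((λx. x) q)) ((λx. x) 6)) in p) | E=∅ | K=∅]
[1] [C=((λq. ((λx. x) q)) ((λx. x) 6)) | E=∅ | K=[let p]]
[2] [C=(λq. ((λx. x) q)) | E=∅ | K=[arg :: let p]]
[3] [C=((λx. x) 6) | E=∅ | K=[fun :: let p]]
[4] [C=(λx. x) | E=∅ | K=[arg :: fun :: let p]]
[5] [C=6 | E=∅ | K=[fun :: fun :: let p]]
[6] [C=x | E={x↦6} | K=[fun :: let p]]
[7] [C=((λx. x) q) | E={q↦6} | K=[let p]]
[8] [C=(λx. x) | E={q↦6} | K=[arg :: let p]]
[9] [C=q | E={q↦6} | K=[fun :: let p]]
[10] [C=x | E={x↦6, q↦6} | K=[let p]]
[11] [C=p | E={p↦6} | K=∅]
→ final value 6

Answer: 6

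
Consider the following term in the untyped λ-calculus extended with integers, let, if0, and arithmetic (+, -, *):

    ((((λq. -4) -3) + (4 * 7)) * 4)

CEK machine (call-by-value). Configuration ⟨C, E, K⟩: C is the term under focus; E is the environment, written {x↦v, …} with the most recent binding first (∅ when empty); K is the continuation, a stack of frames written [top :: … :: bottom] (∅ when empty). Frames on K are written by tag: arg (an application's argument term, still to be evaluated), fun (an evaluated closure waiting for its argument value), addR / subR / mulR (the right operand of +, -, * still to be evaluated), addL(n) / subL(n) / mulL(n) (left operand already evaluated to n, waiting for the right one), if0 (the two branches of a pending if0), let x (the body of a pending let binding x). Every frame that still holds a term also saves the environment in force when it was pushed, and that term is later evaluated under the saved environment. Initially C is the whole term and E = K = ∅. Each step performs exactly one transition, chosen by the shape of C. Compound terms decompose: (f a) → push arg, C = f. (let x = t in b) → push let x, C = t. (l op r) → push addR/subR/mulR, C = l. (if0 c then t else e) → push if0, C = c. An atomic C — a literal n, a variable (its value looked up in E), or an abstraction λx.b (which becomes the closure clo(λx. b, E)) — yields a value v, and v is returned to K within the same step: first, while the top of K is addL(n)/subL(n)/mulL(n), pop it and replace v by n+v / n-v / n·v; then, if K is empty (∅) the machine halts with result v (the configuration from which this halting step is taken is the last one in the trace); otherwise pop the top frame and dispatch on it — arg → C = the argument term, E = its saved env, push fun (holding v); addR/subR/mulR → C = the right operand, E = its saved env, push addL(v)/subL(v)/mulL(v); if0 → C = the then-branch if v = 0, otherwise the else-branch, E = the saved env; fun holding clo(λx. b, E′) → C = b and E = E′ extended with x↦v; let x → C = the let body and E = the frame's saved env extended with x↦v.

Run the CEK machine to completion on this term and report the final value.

0. [C=((((λq. -4) -3) + (4 * 7)) * 4) | E=∅ | K=∅]
1. [C=(((λq. -4) -3) + (4 * 7)) | E=∅ | K=[mulR]]
2. [C=((λq. -4) -3) | E=∅ | K=[addR :: mulR]]
3. [C=(λq. -4) | E=∅ | K=[arg :: addR :: mulR]]
4. [C=-3 | E=∅ | K=[fun :: addR :: mulR]]
5. [C=-4 | E={q↦-3} | K=[addR :: mulR]]
6. [C=(4 * 7) | E=∅ | K=[addL(-4) :: mulR]]
7. [C=4 | E=∅ | K=[mulR :: addL(-4) :: mulR]]
8. [C=7 | E=∅ | K=[mulL(4) :: addL(-4) :: mulR]]
9. [C=4 | E=∅ | K=[mulL(24)]]
→ final value 96

Answer: 96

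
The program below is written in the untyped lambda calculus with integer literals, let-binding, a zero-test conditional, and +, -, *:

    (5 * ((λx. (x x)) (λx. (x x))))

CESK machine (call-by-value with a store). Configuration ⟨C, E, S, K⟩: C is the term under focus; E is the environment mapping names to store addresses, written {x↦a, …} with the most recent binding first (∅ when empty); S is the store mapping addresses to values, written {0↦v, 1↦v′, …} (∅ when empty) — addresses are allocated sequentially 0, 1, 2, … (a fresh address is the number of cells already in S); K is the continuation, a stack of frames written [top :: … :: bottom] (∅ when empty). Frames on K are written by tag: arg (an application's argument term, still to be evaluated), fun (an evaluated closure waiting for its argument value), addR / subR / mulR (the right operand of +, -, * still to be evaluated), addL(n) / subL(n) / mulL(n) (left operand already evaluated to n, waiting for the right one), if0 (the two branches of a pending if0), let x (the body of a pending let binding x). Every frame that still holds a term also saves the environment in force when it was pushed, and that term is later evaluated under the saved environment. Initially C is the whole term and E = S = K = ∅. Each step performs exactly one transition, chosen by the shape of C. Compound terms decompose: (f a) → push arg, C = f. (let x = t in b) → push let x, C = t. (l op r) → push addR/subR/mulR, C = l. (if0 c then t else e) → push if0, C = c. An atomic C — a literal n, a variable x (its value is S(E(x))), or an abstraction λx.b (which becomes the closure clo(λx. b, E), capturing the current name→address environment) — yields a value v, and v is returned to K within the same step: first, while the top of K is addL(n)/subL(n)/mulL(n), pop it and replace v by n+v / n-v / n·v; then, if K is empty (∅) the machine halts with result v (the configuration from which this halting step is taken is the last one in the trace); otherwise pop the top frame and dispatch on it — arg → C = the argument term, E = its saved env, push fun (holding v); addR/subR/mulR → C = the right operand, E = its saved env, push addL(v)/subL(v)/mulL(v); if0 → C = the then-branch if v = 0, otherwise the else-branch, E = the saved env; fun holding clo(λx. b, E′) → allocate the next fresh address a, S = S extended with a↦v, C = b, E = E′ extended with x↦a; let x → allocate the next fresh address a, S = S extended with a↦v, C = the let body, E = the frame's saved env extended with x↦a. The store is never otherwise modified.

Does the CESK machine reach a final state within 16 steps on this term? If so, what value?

Answer: DIVERGES (no final state within 16 steps)

Execution trace:
[0] [C=(5 * ((λx. (x x)) (λx. (x x)))) | E=∅ | S=∅ | K=∅]
[1] [C=5 | E=∅ | S=∅ | K=[mulR]]
[2] [C=((λx. (x x)) (λx. (x x))) | E=∅ | S=∅ | K=[mulL(5)]]
[3] [C=(λx. (x x)) | E=∅ | S=∅ | K=[arg :: mulL(5)]]
[4] [C=(λx. (x x)) | E=∅ | S=∅ | K=[fun :: mulL(5)]]
[5] [C=(x x) | E={x↦0} | S={0↦clo(λx. (x x), ∅)} | K=[mulL(5)]]
[6] [C=x | E={x↦0} | S={0↦clo(λx. (x x), ∅)} | K=[arg :: mulL(5)]]
[7] [C=x | E={x↦0} | S={0↦clo(λx. (x x), ∅)} | K=[fun :: mulL(5)]]
[8] [C=(x x) | E={x↦1} | S={0↦clo(λx. (x x), ∅), 1↦clo(λx. (x x), ∅)} | K=[mulL(5)]]
[9] [C=x | E={x↦1} | S={0↦clo(λx. (x x), ∅), 1↦clo(λx. (x x), ∅)} | K=[arg :: mulL(5)]]
[10] [C=x | E={x↦1} | S={0↦clo(λx. (x x), ∅), 1↦clo(λx. (x x), ∅)} | K=[fun :: mulL(5)]]
[11] [C=(x x) | E={x↦2} | S={0↦clo(λx. (x x), ∅), 1↦clo(λx. (x x), ∅), 2↦clo(λx. (x x), ∅)} | K=[mulL(5)]]
[12] [C=x | E={x↦2} | S={0↦clo(λx. (x x), ∅), 1↦clo(λx. (x x), ∅), 2↦clo(λx. (x x), ∅)} | K=[arg :: mulL(5)]]
[13] [C=x | E={x↦2} | S={0↦clo(λx. (x x), ∅), 1↦clo(λx. (x x), ∅), 2↦clo(λx. (x x), ∅)} | K=[fun :: mulL(5)]]
[14] [C=(x x) | E={x↦3} | S={0↦clo(λx. (x x), ∅), 1↦clo(λx. (x x), ∅), 2↦clo(λx. (x x), ∅), 3↦clo(λx. (x x), ∅)} | K=[mulL(5)]]
[15] [C=x | E={x↦3} | S={0↦clo(λx. (x x), ∅), 1↦clo(λx. (x x), ∅), 2↦clo(λx. (x x), ∅), 3↦clo(λx. (x x), ∅)} | K=[arg :: mulL(5)]]
[16] [C=x | E={x↦3} | S={0↦clo(λx. (x x), ∅), 1↦clo(λx. (x x), ∅), 2↦clo(λx. (x x), ∅), 3↦clo(λx. (x x), ∅)} | K=[fun :: mulL(5)]]
→ 16 transitions taken and the configuration is still not final: no result within 16 steps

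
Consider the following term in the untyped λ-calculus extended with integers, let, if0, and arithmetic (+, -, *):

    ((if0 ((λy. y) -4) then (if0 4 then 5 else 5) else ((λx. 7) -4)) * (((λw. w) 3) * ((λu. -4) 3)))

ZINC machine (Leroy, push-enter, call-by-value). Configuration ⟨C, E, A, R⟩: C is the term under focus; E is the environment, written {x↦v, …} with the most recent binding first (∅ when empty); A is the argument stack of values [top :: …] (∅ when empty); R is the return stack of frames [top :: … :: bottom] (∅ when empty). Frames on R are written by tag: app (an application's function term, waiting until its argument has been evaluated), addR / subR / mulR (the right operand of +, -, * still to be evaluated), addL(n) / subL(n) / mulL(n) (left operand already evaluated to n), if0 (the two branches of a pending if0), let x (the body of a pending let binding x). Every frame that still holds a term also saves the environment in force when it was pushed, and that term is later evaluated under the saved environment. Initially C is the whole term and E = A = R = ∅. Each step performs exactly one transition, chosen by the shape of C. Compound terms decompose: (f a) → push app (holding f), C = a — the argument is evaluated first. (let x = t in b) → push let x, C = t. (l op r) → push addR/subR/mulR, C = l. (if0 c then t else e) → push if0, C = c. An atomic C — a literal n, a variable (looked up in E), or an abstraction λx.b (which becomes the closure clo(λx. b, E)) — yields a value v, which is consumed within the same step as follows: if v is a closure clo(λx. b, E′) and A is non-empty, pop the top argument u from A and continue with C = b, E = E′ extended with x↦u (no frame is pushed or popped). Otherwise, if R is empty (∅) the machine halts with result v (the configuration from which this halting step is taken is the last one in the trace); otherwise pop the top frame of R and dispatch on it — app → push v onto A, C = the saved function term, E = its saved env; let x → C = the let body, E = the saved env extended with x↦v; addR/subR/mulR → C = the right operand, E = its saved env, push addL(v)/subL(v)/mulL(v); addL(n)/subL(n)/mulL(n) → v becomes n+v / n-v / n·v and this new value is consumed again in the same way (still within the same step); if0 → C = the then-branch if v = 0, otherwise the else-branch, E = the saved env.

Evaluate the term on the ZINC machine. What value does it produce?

t=0: ⟨C=((if0 ((λy. y) -4) then (if0 4 then 5 else 5) else ((λx. 7) -4)) * (((λw. w) 3) * ((λu. -4) 3))); E=∅; A=∅; R=∅⟩
t=1: ⟨C=(if0 ((λy. y) -4) then (if0 4 then 5 else 5) else ((λx. 7) -4)); E=∅; A=∅; R=[mulR]⟩
t=2: ⟨C=((λy. y) -4); E=∅; A=∅; R=[if0 :: mulR]⟩
t=3: ⟨C=-4; E=∅; A=∅; R=[app :: if0 :: mulR]⟩
t=4: ⟨C=(λy. y); E=∅; A=[-4]; R=[if0 :: mulR]⟩
t=5: ⟨C=y; E={y↦-4}; A=∅; R=[if0 :: mulR]⟩
t=6: ⟨C=((λx. 7) -4); E=∅; A=∅; R=[mulR]⟩
t=7: ⟨C=-4; E=∅; A=∅; R=[app :: mulR]⟩
t=8: ⟨C=(λx. 7); E=∅; A=[-4]; R=[mulR]⟩
t=9: ⟨C=7; E={x↦-4}; A=∅; R=[mulR]⟩
t=10: ⟨C=(((λw. w) 3) * ((λu. -4) 3)); E=∅; A=∅; R=[mulL(7)]⟩
t=11: ⟨C=((λw. w) 3); E=∅; A=∅; R=[mulR :: mulL(7)]⟩
t=12: ⟨C=3; E=∅; A=∅; R=[app :: mulR :: mulL(7)]⟩
t=13: ⟨C=(λw. w); E=∅; A=[3]; R=[mulR :: mulL(7)]⟩
t=14: ⟨C=w; E={w↦3}; A=∅; R=[mulR :: mulL(7)]⟩
t=15: ⟨C=((λu. -4) 3); E=∅; A=∅; R=[mulL(3) :: mulL(7)]⟩
t=16: ⟨C=3; E=∅; A=∅; R=[app :: mulL(3) :: mulL(7)]⟩
t=17: ⟨C=(λu. -4); E=∅; A=[3]; R=[mulL(3) :: mulL(7)]⟩
t=18: ⟨C=-4; E={u↦3}; A=∅; R=[mulL(3) :: mulL(7)]⟩
→ final value -84

Answer: -84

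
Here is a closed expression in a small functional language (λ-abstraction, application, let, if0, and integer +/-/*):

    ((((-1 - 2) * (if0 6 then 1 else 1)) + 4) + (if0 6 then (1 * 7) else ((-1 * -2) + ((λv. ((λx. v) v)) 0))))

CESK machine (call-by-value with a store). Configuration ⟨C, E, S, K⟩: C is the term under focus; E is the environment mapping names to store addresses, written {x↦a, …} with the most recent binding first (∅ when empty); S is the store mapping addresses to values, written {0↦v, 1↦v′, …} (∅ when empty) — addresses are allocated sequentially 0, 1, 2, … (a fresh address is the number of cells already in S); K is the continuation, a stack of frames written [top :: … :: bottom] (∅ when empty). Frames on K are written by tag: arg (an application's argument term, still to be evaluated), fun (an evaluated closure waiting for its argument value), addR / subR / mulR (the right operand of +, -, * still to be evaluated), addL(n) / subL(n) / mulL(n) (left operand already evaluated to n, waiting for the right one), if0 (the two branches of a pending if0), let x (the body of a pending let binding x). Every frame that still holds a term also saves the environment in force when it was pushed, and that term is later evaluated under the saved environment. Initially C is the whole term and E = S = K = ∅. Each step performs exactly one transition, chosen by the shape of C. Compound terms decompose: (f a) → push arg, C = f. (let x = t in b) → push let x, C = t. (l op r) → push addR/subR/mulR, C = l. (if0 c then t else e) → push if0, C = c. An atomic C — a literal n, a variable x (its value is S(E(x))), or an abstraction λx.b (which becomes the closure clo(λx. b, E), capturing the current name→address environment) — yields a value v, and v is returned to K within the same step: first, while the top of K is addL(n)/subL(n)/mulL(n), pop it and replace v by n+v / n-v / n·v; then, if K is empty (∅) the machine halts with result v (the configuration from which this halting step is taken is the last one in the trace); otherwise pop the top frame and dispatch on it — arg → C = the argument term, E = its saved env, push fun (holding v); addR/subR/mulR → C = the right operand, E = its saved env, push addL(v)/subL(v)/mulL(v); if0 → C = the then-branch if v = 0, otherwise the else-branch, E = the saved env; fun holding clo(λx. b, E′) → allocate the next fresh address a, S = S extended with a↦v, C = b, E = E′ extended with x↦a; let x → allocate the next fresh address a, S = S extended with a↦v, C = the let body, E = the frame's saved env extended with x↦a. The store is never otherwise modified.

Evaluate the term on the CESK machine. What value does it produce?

Answer: 3

Execution trace:
step 0: <C=((((-1 - 2) * (if0 6 then 1 else 1)) + 4) + (if0 6 then (1 * 7) else ((-1 * -2) + ((λv. ((λx. v) v)) 0)))), E=∅, S=∅, K=∅>
step 1: <C=(((-1 - 2) * (if0 6 then 1 else 1)) + 4), E=∅, S=∅, K=[addR]>
step 2: <C=((-1 - 2) * (if0 6 then 1 else 1)), E=∅, S=∅, K=[addR :: addR]>
step 3: <C=(-1 - 2), E=∅, S=∅, K=[mulR :: addR :: addR]>
step 4: <C=-1, E=∅, S=∅, K=[subR :: mulR :: addR :: addR]>
step 5: <C=2, E=∅, S=∅, K=[subL(-1) :: mulR :: addR :: addR]>
step 6: <C=(if0 6 then 1 else 1), E=∅, S=∅, K=[mulL(-3) :: addR :: addR]>
step 7: <C=6, E=∅, S=∅, K=[if0 :: mulL(-3) :: addR :: addR]>
step 8: <C=1, E=∅, S=∅, K=[mulL(-3) :: addR :: addR]>
step 9: <C=4, E=∅, S=∅, K=[addL(-3) :: addR]>
step 10: <C=(if0 6 then (1 * 7) else ((-1 * -2) + ((λv. ((λx. v) v)) 0))), E=∅, S=∅, K=[addL(1)]>
step 11: <C=6, E=∅, S=∅, K=[if0 :: addL(1)]>
step 12: <C=((-1 * -2) + ((λv. ((λx. v) v)) 0)), E=∅, S=∅, K=[addL(1)]>
step 13: <C=(-1 * -2), E=∅, S=∅, K=[addR :: addL(1)]>
step 14: <C=-1, E=∅, S=∅, K=[mulR :: addR :: addL(1)]>
step 15: <C=-2, E=∅, S=∅, K=[mulL(-1) :: addR :: addL(1)]>
step 16: <C=((λv. ((λx. v) v)) 0), E=∅, S=∅, K=[addL(2) :: addL(1)]>
step 17: <C=(λv. ((λx. v) v)), E=∅, S=∅, K=[arg :: addL(2) :: addL(1)]>
step 18: <C=0, E=∅, S=∅, K=[fun :: addL(2) :: addL(1)]>
step 19: <C=((λx. v) v), E={v↦0}, S={0↦0}, K=[addL(2) :: addL(1)]>
step 20: <C=(λx. v), E={v↦0}, S={0↦0}, K=[arg :: addL(2) :: addL(1)]>
step 21: <C=v, E={v↦0}, S={0↦0}, K=[fun :: addL(2) :: addL(1)]>
step 22: <C=v, E={x↦1, v↦0}, S={0↦0, 1↦0}, K=[addL(2) :: addL(1)]>
→ final value 3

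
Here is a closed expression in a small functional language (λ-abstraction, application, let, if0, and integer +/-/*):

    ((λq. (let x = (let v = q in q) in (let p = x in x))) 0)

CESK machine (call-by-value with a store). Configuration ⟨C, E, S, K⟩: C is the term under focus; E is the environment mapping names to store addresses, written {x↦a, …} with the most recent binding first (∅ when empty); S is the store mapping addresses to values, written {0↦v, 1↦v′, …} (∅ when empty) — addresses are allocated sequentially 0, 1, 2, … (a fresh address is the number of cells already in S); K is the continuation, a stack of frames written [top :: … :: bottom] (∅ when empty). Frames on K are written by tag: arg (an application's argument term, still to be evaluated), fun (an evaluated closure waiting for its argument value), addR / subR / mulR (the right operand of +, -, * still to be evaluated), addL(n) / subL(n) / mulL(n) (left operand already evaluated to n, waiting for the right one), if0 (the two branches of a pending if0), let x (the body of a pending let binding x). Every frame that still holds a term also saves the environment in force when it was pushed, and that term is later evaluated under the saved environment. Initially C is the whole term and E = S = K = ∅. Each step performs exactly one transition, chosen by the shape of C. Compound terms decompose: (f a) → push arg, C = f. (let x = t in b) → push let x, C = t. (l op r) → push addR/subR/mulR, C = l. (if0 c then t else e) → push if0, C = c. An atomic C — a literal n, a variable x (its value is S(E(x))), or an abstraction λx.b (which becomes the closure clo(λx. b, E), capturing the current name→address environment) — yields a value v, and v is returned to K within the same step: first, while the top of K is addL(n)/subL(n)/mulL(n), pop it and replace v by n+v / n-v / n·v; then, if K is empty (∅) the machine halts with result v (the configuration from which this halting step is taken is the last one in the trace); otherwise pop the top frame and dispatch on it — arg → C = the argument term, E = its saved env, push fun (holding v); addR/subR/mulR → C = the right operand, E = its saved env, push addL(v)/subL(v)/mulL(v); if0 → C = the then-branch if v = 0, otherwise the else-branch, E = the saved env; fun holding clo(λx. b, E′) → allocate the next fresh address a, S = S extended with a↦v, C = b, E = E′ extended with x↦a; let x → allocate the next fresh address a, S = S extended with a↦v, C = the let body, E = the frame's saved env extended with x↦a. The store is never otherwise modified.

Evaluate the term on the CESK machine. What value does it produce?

Answer: 0

Derivation:
step 0: <C=((λq. (let x = (let v = q in q) in (let p = x in x))) 0), E=∅, S=∅, K=∅>
step 1: <C=(λq. (let x = (let v = q in q) in (let p = x in x))), E=∅, S=∅, K=[arg]>
step 2: <C=0, E=∅, S=∅, K=[fun]>
step 3: <C=(let x = (let v = q in q) in (let p = x in x)), E={q↦0}, S={0↦0}, K=∅>
step 4: <C=(let v = q in q), E={q↦0}, S={0↦0}, K=[let x]>
step 5: <C=q, E={q↦0}, S={0↦0}, K=[let v :: let x]>
step 6: <C=q, E={v↦1, q↦0}, S={0↦0, 1↦0}, K=[let x]>
step 7: <C=(let p = x in x), E={x↦2, q↦0}, S={0↦0, 1↦0, 2↦0}, K=∅>
step 8: <C=x, E={x↦2, q↦0}, S={0↦0, 1↦0, 2↦0}, K=[let p]>
step 9: <C=x, E={p↦3, x↦2, q↦0}, S={0↦0, 1↦0, 2↦0, 3↦0}, K=∅>
→ final value 0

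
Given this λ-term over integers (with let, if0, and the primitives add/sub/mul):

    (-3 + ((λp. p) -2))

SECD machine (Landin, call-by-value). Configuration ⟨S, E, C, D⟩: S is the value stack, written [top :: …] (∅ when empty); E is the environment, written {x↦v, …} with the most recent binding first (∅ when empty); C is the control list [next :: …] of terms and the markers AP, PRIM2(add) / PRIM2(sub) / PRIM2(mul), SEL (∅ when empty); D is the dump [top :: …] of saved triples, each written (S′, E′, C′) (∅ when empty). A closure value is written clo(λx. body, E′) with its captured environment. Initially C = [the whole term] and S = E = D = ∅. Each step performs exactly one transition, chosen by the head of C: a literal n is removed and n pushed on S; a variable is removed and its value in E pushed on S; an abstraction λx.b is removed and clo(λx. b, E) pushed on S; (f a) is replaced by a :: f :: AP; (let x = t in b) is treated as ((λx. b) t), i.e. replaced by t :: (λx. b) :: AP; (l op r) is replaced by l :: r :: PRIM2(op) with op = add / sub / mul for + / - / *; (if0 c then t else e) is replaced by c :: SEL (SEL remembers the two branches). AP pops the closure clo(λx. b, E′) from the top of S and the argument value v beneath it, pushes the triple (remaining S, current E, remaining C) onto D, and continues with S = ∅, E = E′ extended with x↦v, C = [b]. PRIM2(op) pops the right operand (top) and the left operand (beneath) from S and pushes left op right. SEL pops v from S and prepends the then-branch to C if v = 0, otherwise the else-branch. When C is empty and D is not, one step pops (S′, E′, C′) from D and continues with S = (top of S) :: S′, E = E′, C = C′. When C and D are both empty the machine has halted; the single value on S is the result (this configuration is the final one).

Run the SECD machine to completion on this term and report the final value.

Answer: -5

Derivation:
t=0: [S=∅ | E=∅ | C=[(-3 + ((λp. p) -2))] | D=∅]
t=1: [S=∅ | E=∅ | C=[-3 :: ((λp. p) -2) :: PRIM2(add)] | D=∅]
t=2: [S=[-3] | E=∅ | C=[((λp. p) -2) :: PRIM2(add)] | D=∅]
t=3: [S=[-3] | E=∅ | C=[-2 :: (λp. p) :: AP :: PRIM2(add)] | D=∅]
t=4: [S=[-2 :: -3] | E=∅ | C=[(λp. p) :: AP :: PRIM2(add)] | D=∅]
t=5: [S=[clo(λp. p, ∅) :: -2 :: -3] | E=∅ | C=[AP :: PRIM2(add)] | D=∅]
t=6: [S=∅ | E={p↦-2} | C=[p] | D=[([-3], ∅, [PRIM2(add)])]]
t=7: [S=[-2] | E={p↦-2} | C=∅ | D=[([-3], ∅, [PRIM2(add)])]]
t=8: [S=[-2 :: -3] | E=∅ | C=[PRIM2(add)] | D=∅]
t=9: [S=[-5] | E=∅ | C=∅ | D=∅]
→ final value -5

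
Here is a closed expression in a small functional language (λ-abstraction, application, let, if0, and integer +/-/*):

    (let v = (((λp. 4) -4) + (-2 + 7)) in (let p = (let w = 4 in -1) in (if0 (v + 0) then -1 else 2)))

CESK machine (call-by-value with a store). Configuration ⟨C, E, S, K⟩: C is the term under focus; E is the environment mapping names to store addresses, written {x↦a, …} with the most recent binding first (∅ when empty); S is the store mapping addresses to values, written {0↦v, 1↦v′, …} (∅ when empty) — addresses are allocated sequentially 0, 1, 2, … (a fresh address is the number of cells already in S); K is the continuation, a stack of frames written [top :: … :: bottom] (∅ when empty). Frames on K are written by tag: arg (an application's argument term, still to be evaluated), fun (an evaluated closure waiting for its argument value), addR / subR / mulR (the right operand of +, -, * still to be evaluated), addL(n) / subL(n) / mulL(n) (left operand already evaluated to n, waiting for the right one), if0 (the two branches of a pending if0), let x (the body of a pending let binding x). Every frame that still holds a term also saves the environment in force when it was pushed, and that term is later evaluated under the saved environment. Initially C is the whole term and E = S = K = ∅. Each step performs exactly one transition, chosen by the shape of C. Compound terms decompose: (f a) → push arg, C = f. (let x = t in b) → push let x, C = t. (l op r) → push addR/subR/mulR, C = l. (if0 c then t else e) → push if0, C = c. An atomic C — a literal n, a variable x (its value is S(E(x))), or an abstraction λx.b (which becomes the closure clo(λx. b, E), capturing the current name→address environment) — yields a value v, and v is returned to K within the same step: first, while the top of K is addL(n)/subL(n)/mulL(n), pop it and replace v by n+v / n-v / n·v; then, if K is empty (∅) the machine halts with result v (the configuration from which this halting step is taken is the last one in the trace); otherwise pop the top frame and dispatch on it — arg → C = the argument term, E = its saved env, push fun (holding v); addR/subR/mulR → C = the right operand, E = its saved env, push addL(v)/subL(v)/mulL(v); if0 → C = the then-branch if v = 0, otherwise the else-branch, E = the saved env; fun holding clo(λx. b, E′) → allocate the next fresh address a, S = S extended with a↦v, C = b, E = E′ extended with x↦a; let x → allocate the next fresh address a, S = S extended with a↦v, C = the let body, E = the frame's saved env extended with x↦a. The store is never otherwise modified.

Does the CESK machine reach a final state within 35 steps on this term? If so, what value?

0. [C=(let v = (((λp. 4) -4) + (-2 + 7)) in (let p = (let w = 4 in -1) in (if0 (v + 0) then -1 else 2))) | E=∅ | S=∅ | K=∅]
1. [C=(((λp. 4) -4) + (-2 + 7)) | E=∅ | S=∅ | K=[let v]]
2. [C=((λp. 4) -4) | E=∅ | S=∅ | K=[addR :: let v]]
3. [C=(λp. 4) | E=∅ | S=∅ | K=[arg :: addR :: let v]]
4. [C=-4 | E=∅ | S=∅ | K=[fun :: addR :: let v]]
5. [C=4 | E={p↦0} | S={0↦-4} | K=[addR :: let v]]
6. [C=(-2 + 7) | E=∅ | S={0↦-4} | K=[addL(4) :: let v]]
7. [C=-2 | E=∅ | S={0↦-4} | K=[addR :: addL(4) :: let v]]
8. [C=7 | E=∅ | S={0↦-4} | K=[addL(-2) :: addL(4) :: let v]]
9. [C=(let p = (let w = 4 in -1) in (if0 (v + 0) then -1 else 2)) | E={v↦1} | S={0↦-4, 1↦9} | K=∅]
10. [C=(let w = 4 in -1) | E={v↦1} | S={0↦-4, 1↦9} | K=[let p]]
11. [C=4 | E={v↦1} | S={0↦-4, 1↦9} | K=[let w :: let p]]
12. [C=-1 | E={w↦2, v↦1} | S={0↦-4, 1↦9, 2↦4} | K=[let p]]
13. [C=(if0 (v + 0) then -1 else 2) | E={p↦3, v↦1} | S={0↦-4, 1↦9, 2↦4, 3↦-1} | K=∅]
14. [C=(v + 0) | E={p↦3, v↦1} | S={0↦-4, 1↦9, 2↦4, 3↦-1} | K=[if0]]
15. [C=v | E={p↦3, v↦1} | S={0↦-4, 1↦9, 2↦4, 3↦-1} | K=[addR :: if0]]
16. [C=0 | E={p↦3, v↦1} | S={0↦-4, 1↦9, 2↦4, 3↦-1} | K=[addL(9) :: if0]]
17. [C=2 | E={p↦3, v↦1} | S={0↦-4, 1↦9, 2↦4, 3↦-1} | K=∅]
→ final value 2

Answer: 2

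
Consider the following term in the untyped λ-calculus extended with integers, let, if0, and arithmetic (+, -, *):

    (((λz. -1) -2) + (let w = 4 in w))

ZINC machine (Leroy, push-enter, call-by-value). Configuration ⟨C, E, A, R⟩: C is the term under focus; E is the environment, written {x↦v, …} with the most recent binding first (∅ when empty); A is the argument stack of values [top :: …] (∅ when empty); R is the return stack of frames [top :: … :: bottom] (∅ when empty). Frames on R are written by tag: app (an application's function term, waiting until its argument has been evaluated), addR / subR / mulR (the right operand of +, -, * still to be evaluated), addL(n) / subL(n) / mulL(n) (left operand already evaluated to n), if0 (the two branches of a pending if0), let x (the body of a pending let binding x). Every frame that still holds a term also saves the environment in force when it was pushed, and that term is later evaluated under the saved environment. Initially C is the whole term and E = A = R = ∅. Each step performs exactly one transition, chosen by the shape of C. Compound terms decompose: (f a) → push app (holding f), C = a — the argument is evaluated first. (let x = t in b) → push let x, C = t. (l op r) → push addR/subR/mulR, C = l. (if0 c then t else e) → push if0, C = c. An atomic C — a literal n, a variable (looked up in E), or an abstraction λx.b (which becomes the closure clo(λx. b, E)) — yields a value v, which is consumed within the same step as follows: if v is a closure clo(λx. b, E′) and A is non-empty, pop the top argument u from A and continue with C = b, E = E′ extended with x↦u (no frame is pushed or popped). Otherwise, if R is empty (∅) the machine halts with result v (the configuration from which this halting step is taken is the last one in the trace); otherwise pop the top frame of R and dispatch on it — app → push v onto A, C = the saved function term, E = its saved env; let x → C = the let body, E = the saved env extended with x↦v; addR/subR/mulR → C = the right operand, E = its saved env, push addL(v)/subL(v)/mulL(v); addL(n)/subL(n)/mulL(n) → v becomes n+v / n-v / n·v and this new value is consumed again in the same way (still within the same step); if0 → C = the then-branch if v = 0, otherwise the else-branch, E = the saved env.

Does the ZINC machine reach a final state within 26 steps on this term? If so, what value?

Answer: 3

Machine steps:
t=0: ⟨C=(((λz. -1) -2) + (let w = 4 in w)); E=∅; A=∅; R=∅⟩
t=1: ⟨C=((λz. -1) -2); E=∅; A=∅; R=[addR]⟩
t=2: ⟨C=-2; E=∅; A=∅; R=[app :: addR]⟩
t=3: ⟨C=(λz. -1); E=∅; A=[-2]; R=[addR]⟩
t=4: ⟨C=-1; E={z↦-2}; A=∅; R=[addR]⟩
t=5: ⟨C=(let w = 4 in w); E=∅; A=∅; R=[addL(-1)]⟩
t=6: ⟨C=4; E=∅; A=∅; R=[let w :: addL(-1)]⟩
t=7: ⟨C=w; E={w↦4}; A=∅; R=[addL(-1)]⟩
→ final value 3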